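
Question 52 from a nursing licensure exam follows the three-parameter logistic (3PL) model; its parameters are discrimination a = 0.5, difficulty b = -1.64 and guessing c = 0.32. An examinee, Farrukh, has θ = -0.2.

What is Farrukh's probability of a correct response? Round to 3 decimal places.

0.777

P(θ) = c + (1 − c) · 1 / (1 + exp(−a(θ − b)))
Exponent: 0.5 × (-0.2 − (-1.64)) = 0.7200
1/(1 + e^{-0.7200}) = 0.6726
P = 0.32 + 0.68 × 0.6726 = 0.7774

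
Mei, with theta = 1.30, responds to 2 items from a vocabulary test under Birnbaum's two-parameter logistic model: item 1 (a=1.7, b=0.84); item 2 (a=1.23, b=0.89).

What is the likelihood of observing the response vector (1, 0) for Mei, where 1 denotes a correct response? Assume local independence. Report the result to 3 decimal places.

P(theta) = 1 / (1 + exp(−a(theta − b)))
P_1 = 1/(1+e^{-0.7820}) = 0.6861
P_2 = 1/(1+e^{-0.5043}) = 0.6235
L = P_1 × (1−P_2) = 0.6861 × 0.3765 = 0.25834

0.258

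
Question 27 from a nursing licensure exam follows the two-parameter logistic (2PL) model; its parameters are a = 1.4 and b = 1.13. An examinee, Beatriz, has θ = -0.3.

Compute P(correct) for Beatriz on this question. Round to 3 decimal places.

P(θ) = 1 / (1 + exp(−a(θ − b)))
Exponent: 1.4 × (-0.3 − 1.13) = -2.0020
1/(1 + e^{2.0020}) = 0.1190

0.119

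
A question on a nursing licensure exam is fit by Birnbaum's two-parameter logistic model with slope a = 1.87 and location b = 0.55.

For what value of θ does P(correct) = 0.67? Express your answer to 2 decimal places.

P(θ) = 1 / (1 + exp(−a(θ − b)))
logit = ln(0.6700/0.3300) = 0.7082
θ = b + logit/(a) = 0.55 + 0.7082/1.8700 = 0.9287

0.93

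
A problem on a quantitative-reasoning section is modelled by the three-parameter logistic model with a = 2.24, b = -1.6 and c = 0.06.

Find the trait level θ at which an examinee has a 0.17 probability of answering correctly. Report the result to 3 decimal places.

P(θ) = c + (1 − c) · 1 / (1 + exp(−a(θ − b)))
Remove guessing floor: (0.17 − 0.06)/(1 − 0.06) = 0.1170
logit = ln(0.1170/0.8830) = -2.0209
θ = b + logit/(a) = -1.6 + (-2.0209)/2.2400 = -2.5022

-2.502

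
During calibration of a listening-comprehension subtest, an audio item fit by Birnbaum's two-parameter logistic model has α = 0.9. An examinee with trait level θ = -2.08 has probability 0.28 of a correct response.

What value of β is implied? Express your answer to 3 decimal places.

-1.031

P(θ) = 1 / (1 + exp(−α(θ − β)))
logit(0.28) = ln(0.28/0.72) = -0.9445
β = θ − logit/(α) = -2.08 − (-0.9445)/0.9000 = -1.0306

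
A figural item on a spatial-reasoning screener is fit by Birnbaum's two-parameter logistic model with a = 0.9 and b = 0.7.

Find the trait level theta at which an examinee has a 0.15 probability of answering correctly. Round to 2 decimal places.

-1.23

P(theta) = 1 / (1 + exp(−a(theta − b)))
logit = ln(0.1500/0.8500) = -1.7346
theta = b + logit/(a) = 0.7 + (-1.7346)/0.9000 = -1.2273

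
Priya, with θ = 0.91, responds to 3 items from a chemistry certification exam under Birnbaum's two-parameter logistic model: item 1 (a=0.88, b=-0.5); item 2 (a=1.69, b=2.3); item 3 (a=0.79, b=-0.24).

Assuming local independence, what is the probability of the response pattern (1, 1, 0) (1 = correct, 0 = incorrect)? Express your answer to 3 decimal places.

0.019

P(θ) = 1 / (1 + exp(−a(θ − b)))
P_1 = 1/(1+e^{-1.2408}) = 0.7757
P_2 = 1/(1+e^{2.3491}) = 0.0871
P_3 = 1/(1+e^{-0.9085}) = 0.7127
L = P_1 × P_2 × (1−P_3) = 0.7757 × 0.0871 × 0.2873 = 0.01942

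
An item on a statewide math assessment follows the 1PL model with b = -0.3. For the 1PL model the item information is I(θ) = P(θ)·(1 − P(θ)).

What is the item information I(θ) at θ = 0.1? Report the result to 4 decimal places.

0.2403

P = 1/(1+e^{-0.4000}) = 0.5987
P(1−P) = 0.5987 × 0.4013 = 0.2403
I = P(1−P) = 0.24026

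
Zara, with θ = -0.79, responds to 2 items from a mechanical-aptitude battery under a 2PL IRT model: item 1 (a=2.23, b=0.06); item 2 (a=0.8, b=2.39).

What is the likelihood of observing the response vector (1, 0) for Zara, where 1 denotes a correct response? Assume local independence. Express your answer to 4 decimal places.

P(θ) = 1 / (1 + exp(−a(θ − b)))
P_1 = 1/(1+e^{1.8955}) = 0.1306
P_2 = 1/(1+e^{2.5440}) = 0.0728
L = P_1 × (1−P_2) = 0.1306 × 0.9272 = 0.12111

0.1211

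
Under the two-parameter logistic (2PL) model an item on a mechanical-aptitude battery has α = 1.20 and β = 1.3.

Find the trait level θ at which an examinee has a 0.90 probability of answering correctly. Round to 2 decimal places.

3.13

P(θ) = 1 / (1 + exp(−α(θ − β)))
logit = ln(0.9000/0.1000) = 2.1972
θ = β + logit/(α) = 1.3 + 2.1972/1.2000 = 3.1310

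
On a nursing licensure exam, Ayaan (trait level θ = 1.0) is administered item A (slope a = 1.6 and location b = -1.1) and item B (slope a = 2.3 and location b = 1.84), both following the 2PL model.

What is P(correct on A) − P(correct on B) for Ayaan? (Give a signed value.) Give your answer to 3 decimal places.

0.840

P(θ) = 1 / (1 + exp(−a(θ − b)))
P_A = 0.9664
P_B = 0.1265
P_A − P_B = 0.8399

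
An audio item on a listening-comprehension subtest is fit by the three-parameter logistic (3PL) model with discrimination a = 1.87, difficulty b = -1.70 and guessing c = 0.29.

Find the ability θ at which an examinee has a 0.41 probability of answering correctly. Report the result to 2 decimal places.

P(θ) = c + (1 − c) · 1 / (1 + exp(−a(θ − b)))
Remove guessing floor: (0.41 − 0.29)/(1 − 0.29) = 0.1690
logit = ln(0.1690/0.8310) = -1.5926
θ = b + logit/(a) = -1.70 + (-1.5926)/1.8700 = -2.5517

-2.55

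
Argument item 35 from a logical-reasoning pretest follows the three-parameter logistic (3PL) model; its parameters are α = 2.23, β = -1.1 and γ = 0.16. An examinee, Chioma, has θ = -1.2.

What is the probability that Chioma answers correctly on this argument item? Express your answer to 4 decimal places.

0.5334

P(θ) = γ + (1 − γ) · 1 / (1 + exp(−α(θ − β)))
Exponent: 2.23 × (-1.2 − (-1.1)) = -0.2230
1/(1 + e^{0.2230}) = 0.4445
P = 0.16 + 0.84 × 0.4445 = 0.5334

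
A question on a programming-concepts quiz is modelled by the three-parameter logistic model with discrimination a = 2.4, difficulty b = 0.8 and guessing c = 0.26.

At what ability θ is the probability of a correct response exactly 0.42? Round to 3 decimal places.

0.263

P(θ) = c + (1 − c) · 1 / (1 + exp(−a(θ − b)))
Remove guessing floor: (0.42 − 0.26)/(1 − 0.26) = 0.2162
logit = ln(0.2162/0.7838) = -1.2879
θ = b + logit/(a) = 0.8 + (-1.2879)/2.4000 = 0.2634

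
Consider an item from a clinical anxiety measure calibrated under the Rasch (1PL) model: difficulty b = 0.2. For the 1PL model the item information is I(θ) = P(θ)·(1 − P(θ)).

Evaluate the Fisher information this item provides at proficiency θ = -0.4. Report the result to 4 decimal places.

P = 1/(1+e^{0.6000}) = 0.3543
P(1−P) = 0.3543 × 0.6457 = 0.2288
I = P(1−P) = 0.22878

0.2288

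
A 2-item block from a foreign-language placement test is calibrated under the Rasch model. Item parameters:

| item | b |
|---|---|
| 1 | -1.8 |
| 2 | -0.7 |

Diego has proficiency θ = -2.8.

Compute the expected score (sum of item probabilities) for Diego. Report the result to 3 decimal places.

P(θ) = 1 / (1 + exp(−(θ − b)))
P_1 = 1/(1+e^{1.0000}) = 0.2689
P_2 = 1/(1+e^{2.1000}) = 0.1091
E[score] = 0.2689 + 0.1091 = 0.3780

0.378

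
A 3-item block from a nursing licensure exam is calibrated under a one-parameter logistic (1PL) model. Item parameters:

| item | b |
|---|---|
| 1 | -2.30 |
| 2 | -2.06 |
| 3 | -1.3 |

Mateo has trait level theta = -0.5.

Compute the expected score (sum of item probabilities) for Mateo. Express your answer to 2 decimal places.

2.37

P(theta) = 1 / (1 + exp(−(theta − b)))
P_1 = 1/(1+e^{-1.8000}) = 0.8581
P_2 = 1/(1+e^{-1.5600}) = 0.8264
P_3 = 1/(1+e^{-0.8000}) = 0.6900
E[score] = 0.8581 + 0.8264 + 0.6900 = 2.3745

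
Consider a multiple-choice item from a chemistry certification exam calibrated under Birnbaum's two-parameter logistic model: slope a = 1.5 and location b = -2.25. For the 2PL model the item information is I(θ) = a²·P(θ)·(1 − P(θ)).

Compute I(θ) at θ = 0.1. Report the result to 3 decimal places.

P = 1/(1+e^{-3.5250}) = 0.9714
P(1−P) = 0.9714 × 0.0286 = 0.0278
I = a² × P(1−P) = 1.5² × 0.0278 = 0.06253

0.063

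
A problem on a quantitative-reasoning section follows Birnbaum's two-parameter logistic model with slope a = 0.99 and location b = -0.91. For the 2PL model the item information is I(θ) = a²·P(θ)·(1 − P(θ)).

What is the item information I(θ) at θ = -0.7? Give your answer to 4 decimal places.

P = 1/(1+e^{-0.2079}) = 0.5518
P(1−P) = 0.5518 × 0.4482 = 0.2473
I = a² × P(1−P) = 0.99² × 0.2473 = 0.24240

0.2424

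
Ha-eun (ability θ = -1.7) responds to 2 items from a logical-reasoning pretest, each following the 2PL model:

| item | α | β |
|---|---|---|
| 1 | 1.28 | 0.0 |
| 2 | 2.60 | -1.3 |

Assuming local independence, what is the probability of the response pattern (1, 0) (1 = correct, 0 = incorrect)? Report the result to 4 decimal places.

P(θ) = 1 / (1 + exp(−α(θ − β)))
P_1 = 1/(1+e^{2.1760}) = 0.1019
P_2 = 1/(1+e^{1.0400}) = 0.2611
L = P_1 × (1−P_2) = 0.1019 × 0.7389 = 0.07531

0.0753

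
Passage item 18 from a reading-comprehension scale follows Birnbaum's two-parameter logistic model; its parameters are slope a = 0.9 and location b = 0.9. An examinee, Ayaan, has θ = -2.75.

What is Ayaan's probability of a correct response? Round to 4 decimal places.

0.0361

P(θ) = 1 / (1 + exp(−a(θ − b)))
Exponent: 0.9 × (-2.75 − 0.9) = -3.2850
1/(1 + e^{3.2850}) = 0.0361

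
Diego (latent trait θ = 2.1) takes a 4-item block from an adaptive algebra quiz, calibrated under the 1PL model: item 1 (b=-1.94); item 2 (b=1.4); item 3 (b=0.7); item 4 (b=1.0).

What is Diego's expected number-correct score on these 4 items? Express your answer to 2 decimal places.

P(θ) = 1 / (1 + exp(−(θ − b)))
P_1 = 1/(1+e^{-4.0400}) = 0.9827
P_2 = 1/(1+e^{-0.7000}) = 0.6682
P_3 = 1/(1+e^{-1.4000}) = 0.8022
P_4 = 1/(1+e^{-1.1000}) = 0.7503
E[score] = 0.9827 + 0.6682 + 0.8022 + 0.7503 = 3.2033

3.20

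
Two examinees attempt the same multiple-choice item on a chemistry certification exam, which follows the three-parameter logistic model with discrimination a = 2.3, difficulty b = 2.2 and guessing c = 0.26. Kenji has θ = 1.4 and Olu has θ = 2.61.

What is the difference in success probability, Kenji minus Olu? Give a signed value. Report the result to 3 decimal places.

-0.431

P(θ) = c + (1 − c) · 1 / (1 + exp(−a(θ − b)))
P(Kenji) = 0.3614  [exponent -1.8400]
P(Olu) = 0.7926  [exponent 0.9430]
Difference = 0.3614 − 0.7926 = -0.4312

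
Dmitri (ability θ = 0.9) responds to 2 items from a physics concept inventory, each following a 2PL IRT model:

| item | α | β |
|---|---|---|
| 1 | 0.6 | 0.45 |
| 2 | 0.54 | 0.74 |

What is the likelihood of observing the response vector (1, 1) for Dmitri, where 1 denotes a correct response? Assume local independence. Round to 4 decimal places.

0.2958

P(θ) = 1 / (1 + exp(−α(θ − β)))
P_1 = 1/(1+e^{-0.2700}) = 0.5671
P_2 = 1/(1+e^{-0.0864}) = 0.5216
L = P_1 × P_2 = 0.5671 × 0.5216 = 0.29579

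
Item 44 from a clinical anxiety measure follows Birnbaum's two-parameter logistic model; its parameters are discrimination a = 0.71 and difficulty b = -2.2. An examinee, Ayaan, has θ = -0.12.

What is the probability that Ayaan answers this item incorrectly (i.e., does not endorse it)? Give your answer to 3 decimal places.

0.186

P(θ) = 1 / (1 + exp(−a(θ − b)))
Exponent: 0.71 × (-0.12 − (-2.2)) = 1.4768
1/(1 + e^{-1.4768}) = 0.8141
P(incorrect) = 1 − 0.8141 = 0.1859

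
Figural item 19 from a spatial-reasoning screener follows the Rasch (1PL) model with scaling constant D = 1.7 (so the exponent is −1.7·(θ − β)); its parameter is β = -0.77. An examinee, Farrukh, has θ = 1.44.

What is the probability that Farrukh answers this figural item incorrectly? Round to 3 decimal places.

0.023

P(θ) = 1 / (1 + exp(−D·(θ − β)))
Exponent: 1.7 × (1.44 − (-0.77)) = 3.7570
1/(1 + e^{-3.7570}) = 0.9772
P = 0.9772
P(incorrect) = 1 − 0.9772 = 0.0228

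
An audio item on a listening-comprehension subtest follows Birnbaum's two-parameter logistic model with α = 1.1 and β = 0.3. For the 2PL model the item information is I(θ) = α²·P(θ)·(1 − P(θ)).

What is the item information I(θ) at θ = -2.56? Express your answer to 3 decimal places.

P = 1/(1+e^{3.1460}) = 0.0412
P(1−P) = 0.0412 × 0.9588 = 0.0395
I = α² × P(1−P) = 1.1² × 0.0395 = 0.04785

0.048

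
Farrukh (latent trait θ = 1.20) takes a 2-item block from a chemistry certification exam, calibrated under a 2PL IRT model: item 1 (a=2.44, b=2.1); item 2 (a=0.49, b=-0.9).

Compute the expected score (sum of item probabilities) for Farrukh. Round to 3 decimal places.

0.837

P(θ) = 1 / (1 + exp(−a(θ − b)))
P_1 = 1/(1+e^{2.1960}) = 0.1001
P_2 = 1/(1+e^{-1.0290}) = 0.7367
E[score] = 0.1001 + 0.7367 = 0.8368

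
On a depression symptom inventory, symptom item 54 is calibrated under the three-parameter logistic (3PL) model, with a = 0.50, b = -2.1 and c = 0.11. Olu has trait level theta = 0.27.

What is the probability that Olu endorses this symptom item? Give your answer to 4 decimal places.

0.7916

P(theta) = c + (1 − c) · 1 / (1 + exp(−a(theta − b)))
Exponent: 0.50 × (0.27 − (-2.1)) = 1.1850
1/(1 + e^{-1.1850}) = 0.7658
P = 0.11 + 0.89 × 0.7658 = 0.7916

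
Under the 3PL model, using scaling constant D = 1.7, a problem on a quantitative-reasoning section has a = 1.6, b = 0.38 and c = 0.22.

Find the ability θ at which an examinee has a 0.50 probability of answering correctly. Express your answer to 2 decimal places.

P(θ) = c + (1 − c) · 1 / (1 + exp(−D·a(θ − b)))
Remove guessing floor: (0.50 − 0.22)/(1 − 0.22) = 0.3590
logit = ln(0.3590/0.6410) = -0.5798
θ = b + logit/(1.7·a) = 0.38 + (-0.5798)/2.7200 = 0.1668

0.17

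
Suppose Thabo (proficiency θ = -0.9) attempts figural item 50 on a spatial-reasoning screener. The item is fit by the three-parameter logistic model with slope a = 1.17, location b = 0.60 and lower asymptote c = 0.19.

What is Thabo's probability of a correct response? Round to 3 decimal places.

P(θ) = c + (1 − c) · 1 / (1 + exp(−a(θ − b)))
Exponent: 1.17 × (-0.9 − 0.60) = -1.7550
1/(1 + e^{1.7550}) = 0.1474
P = 0.19 + 0.81 × 0.1474 = 0.3094

0.309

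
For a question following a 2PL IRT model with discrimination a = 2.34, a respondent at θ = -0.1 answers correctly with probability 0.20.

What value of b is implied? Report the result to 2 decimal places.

0.49

P(θ) = 1 / (1 + exp(−a(θ − b)))
logit(0.20) = ln(0.20/0.80) = -1.3863
b = θ − logit/(a) = -0.1 − (-1.3863)/2.3400 = 0.4924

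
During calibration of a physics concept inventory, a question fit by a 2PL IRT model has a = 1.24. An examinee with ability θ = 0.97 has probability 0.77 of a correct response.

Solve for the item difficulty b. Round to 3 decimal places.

P(θ) = 1 / (1 + exp(−a(θ − b)))
logit(0.77) = ln(0.77/0.23) = 1.2083
b = θ − logit/(a) = 0.97 − 1.2083/1.2400 = -0.0044

-0.004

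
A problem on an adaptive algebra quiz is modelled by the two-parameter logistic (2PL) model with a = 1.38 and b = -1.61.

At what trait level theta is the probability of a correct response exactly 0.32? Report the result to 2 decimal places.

P(theta) = 1 / (1 + exp(−a(theta − b)))
logit = ln(0.3200/0.6800) = -0.7538
theta = b + logit/(a) = -1.61 + (-0.7538)/1.3800 = -2.1562

-2.16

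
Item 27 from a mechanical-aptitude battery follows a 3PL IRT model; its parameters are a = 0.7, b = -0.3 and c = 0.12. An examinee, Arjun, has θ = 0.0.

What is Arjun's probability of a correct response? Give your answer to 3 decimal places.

0.606

P(θ) = c + (1 − c) · 1 / (1 + exp(−a(θ − b)))
Exponent: 0.7 × (0.0 − (-0.3)) = 0.2100
1/(1 + e^{-0.2100}) = 0.5523
P = 0.12 + 0.88 × 0.5523 = 0.6060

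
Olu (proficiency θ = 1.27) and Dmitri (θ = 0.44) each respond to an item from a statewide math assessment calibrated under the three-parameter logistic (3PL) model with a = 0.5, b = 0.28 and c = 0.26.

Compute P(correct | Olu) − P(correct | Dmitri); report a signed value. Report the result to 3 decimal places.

0.075

P(θ) = c + (1 − c) · 1 / (1 + exp(−a(θ − b)))
P(Olu) = 0.7197  [exponent 0.4950]
P(Dmitri) = 0.6448  [exponent 0.0800]
Difference = 0.7197 − 0.6448 = 0.0750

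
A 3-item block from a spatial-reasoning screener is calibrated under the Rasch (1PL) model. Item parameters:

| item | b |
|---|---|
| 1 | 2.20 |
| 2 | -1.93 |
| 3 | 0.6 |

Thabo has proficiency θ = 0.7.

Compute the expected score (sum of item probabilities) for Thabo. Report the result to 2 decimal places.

P(θ) = 1 / (1 + exp(−(θ − b)))
P_1 = 1/(1+e^{1.5000}) = 0.1824
P_2 = 1/(1+e^{-2.6300}) = 0.9328
P_3 = 1/(1+e^{-0.1000}) = 0.5250
E[score] = 0.1824 + 0.9328 + 0.5250 = 1.6402

1.64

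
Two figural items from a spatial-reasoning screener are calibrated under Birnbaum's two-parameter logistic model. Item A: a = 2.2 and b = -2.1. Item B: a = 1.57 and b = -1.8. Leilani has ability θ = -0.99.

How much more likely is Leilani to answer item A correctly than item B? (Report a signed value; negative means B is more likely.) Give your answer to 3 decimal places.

P(θ) = 1 / (1 + exp(−a(θ − b)))
P_A = 0.9200
P_B = 0.7810
P_A − P_B = 0.1389

0.139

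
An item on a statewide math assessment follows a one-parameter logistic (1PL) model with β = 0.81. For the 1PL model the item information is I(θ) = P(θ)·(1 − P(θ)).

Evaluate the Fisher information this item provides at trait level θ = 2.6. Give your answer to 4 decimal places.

0.1226

P = 1/(1+e^{-1.7900}) = 0.8569
P(1−P) = 0.8569 × 0.1431 = 0.1226
I = P(1−P) = 0.12260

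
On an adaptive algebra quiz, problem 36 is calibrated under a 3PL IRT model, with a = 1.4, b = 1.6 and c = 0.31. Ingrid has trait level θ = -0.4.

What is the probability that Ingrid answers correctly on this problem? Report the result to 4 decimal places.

0.3496

P(θ) = c + (1 − c) · 1 / (1 + exp(−a(θ − b)))
Exponent: 1.4 × (-0.4 − 1.6) = -2.8000
1/(1 + e^{2.8000}) = 0.0573
P = 0.31 + 0.69 × 0.0573 = 0.3496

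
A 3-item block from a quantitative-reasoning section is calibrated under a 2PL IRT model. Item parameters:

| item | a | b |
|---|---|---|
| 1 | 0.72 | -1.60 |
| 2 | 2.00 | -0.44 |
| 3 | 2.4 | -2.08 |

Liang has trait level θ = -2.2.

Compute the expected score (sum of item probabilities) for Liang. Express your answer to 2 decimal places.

P(θ) = 1 / (1 + exp(−a(θ − b)))
P_1 = 1/(1+e^{0.4320}) = 0.3936
P_2 = 1/(1+e^{3.5200}) = 0.0287
P_3 = 1/(1+e^{0.2880}) = 0.4285
E[score] = 0.3936 + 0.0287 + 0.4285 = 0.8509

0.85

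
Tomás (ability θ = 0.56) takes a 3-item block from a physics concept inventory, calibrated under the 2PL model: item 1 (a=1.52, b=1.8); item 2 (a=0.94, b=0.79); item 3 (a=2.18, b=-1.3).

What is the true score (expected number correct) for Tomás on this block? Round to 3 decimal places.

1.561

P(θ) = 1 / (1 + exp(−a(θ − b)))
P_1 = 1/(1+e^{1.8848}) = 0.1318
P_2 = 1/(1+e^{0.2162}) = 0.4462
P_3 = 1/(1+e^{-4.0548}) = 0.9830
E[score] = 0.1318 + 0.4462 + 0.9830 = 1.5610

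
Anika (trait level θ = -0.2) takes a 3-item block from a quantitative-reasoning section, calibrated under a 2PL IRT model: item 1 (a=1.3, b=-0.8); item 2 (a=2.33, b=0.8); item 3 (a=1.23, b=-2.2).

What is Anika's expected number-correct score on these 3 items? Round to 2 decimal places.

1.70

P(θ) = 1 / (1 + exp(−a(θ − b)))
P_1 = 1/(1+e^{-0.7800}) = 0.6857
P_2 = 1/(1+e^{2.3300}) = 0.0887
P_3 = 1/(1+e^{-2.4600}) = 0.9213
E[score] = 0.6857 + 0.0887 + 0.9213 = 1.6956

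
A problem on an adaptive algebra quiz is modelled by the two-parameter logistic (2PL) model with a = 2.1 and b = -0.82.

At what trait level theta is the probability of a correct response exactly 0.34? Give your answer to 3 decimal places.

-1.136

P(theta) = 1 / (1 + exp(−a(theta − b)))
logit = ln(0.3400/0.6600) = -0.6633
theta = b + logit/(a) = -0.82 + (-0.6633)/2.1000 = -1.1359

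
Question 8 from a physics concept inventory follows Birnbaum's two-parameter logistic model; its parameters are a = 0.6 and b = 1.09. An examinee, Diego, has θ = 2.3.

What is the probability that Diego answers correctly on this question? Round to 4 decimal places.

P(θ) = 1 / (1 + exp(−a(θ − b)))
Exponent: 0.6 × (2.3 − 1.09) = 0.7260
1/(1 + e^{-0.7260}) = 0.6739

0.6739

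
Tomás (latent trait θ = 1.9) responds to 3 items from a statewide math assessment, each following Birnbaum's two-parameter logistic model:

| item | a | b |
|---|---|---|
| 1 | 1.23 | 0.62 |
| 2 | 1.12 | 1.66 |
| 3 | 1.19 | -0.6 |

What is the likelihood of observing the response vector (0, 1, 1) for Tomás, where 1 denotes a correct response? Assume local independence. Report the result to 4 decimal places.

0.0925

P(θ) = 1 / (1 + exp(−a(θ − b)))
P_1 = 1/(1+e^{-1.5744}) = 0.8284
P_2 = 1/(1+e^{-0.2688}) = 0.5668
P_3 = 1/(1+e^{-2.9750}) = 0.9514
L = (1−P_1) × P_2 × P_3 = 0.1716 × 0.5668 × 0.9514 = 0.09253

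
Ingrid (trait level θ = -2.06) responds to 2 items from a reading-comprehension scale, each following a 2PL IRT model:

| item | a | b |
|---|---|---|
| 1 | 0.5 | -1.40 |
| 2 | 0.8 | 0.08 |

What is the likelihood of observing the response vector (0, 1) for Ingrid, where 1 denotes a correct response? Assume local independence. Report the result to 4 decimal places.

P(θ) = 1 / (1 + exp(−a(θ − b)))
P_1 = 1/(1+e^{0.3300}) = 0.4182
P_2 = 1/(1+e^{1.7120}) = 0.1529
L = (1−P_1) × P_2 = 0.5818 × 0.1529 = 0.08895

0.0890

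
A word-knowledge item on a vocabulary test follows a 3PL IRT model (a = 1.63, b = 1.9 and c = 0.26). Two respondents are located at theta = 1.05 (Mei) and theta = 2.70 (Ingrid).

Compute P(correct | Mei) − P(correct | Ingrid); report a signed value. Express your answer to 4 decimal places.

P(theta) = c + (1 − c) · 1 / (1 + exp(−a(theta − b)))
P(Mei) = 0.4081  [exponent -1.3855]
P(Ingrid) = 0.8420  [exponent 1.3040]
Difference = 0.4081 − 0.8420 = -0.4339

-0.4339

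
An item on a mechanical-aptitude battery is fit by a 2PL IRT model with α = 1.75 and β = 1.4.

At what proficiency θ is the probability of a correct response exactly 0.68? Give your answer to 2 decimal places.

1.83

P(θ) = 1 / (1 + exp(−α(θ − β)))
logit = ln(0.6800/0.3200) = 0.7538
θ = β + logit/(α) = 1.4 + 0.7538/1.7500 = 1.8307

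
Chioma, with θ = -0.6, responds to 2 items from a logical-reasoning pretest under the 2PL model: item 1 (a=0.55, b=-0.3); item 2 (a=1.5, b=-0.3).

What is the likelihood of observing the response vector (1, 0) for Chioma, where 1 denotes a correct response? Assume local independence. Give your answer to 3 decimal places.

0.280

P(θ) = 1 / (1 + exp(−a(θ − b)))
P_1 = 1/(1+e^{0.1650}) = 0.4588
P_2 = 1/(1+e^{0.4500}) = 0.3894
L = P_1 × (1−P_2) = 0.4588 × 0.6106 = 0.28019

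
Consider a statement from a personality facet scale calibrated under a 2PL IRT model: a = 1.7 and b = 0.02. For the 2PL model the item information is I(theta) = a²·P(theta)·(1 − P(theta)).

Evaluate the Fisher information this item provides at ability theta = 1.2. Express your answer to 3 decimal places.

0.302

P = 1/(1+e^{-2.0060}) = 0.8814
P(1−P) = 0.8814 × 0.1186 = 0.1045
I = a² × P(1−P) = 1.7² × 0.1045 = 0.30205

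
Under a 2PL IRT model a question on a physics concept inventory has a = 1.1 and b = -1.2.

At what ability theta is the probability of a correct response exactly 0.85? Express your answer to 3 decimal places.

0.377

P(theta) = 1 / (1 + exp(−a(theta − b)))
logit = ln(0.8500/0.1500) = 1.7346
theta = b + logit/(a) = -1.2 + 1.7346/1.1000 = 0.3769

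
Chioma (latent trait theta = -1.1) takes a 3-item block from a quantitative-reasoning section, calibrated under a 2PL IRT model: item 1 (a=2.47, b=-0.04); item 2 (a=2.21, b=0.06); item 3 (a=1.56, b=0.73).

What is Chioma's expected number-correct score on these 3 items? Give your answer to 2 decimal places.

P(theta) = 1 / (1 + exp(−a(theta − b)))
P_1 = 1/(1+e^{2.6182}) = 0.0680
P_2 = 1/(1+e^{2.5636}) = 0.0715
P_3 = 1/(1+e^{2.8548}) = 0.0544
E[score] = 0.0680 + 0.0715 + 0.0544 = 0.1939

0.19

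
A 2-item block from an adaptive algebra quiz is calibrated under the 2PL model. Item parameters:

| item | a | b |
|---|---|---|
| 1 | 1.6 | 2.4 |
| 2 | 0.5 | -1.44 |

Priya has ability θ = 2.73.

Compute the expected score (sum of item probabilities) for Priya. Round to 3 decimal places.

P(θ) = 1 / (1 + exp(−a(θ − b)))
P_1 = 1/(1+e^{-0.5280}) = 0.6290
P_2 = 1/(1+e^{-2.0850}) = 0.8894
E[score] = 0.6290 + 0.8894 = 1.5185

1.518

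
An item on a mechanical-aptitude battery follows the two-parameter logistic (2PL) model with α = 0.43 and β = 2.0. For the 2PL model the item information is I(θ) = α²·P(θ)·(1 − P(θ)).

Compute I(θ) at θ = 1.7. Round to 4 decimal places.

P = 1/(1+e^{0.1290}) = 0.4678
P(1−P) = 0.4678 × 0.5322 = 0.2490
I = α² × P(1−P) = 0.43² × 0.2490 = 0.04603

0.0460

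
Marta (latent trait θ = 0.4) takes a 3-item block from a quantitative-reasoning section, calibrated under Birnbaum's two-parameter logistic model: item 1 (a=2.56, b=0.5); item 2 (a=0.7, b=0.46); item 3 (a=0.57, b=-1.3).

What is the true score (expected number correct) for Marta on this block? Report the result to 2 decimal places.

1.65

P(θ) = 1 / (1 + exp(−a(θ − b)))
P_1 = 1/(1+e^{0.2560}) = 0.4363
P_2 = 1/(1+e^{0.0420}) = 0.4895
P_3 = 1/(1+e^{-0.9690}) = 0.7249
E[score] = 0.4363 + 0.4895 + 0.7249 = 1.6508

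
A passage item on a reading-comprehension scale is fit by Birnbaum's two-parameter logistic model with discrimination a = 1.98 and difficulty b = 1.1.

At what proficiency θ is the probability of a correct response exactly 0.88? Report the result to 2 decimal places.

2.11

P(θ) = 1 / (1 + exp(−a(θ − b)))
logit = ln(0.8800/0.1200) = 1.9924
θ = b + logit/(a) = 1.1 + 1.9924/1.9800 = 2.1063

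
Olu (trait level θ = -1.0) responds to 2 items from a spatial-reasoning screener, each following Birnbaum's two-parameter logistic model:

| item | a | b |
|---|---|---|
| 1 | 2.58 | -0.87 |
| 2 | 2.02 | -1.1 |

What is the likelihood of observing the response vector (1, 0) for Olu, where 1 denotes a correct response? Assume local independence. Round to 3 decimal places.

P(θ) = 1 / (1 + exp(−a(θ − b)))
P_1 = 1/(1+e^{0.3354}) = 0.4169
P_2 = 1/(1+e^{-0.2020}) = 0.5503
L = P_1 × (1−P_2) = 0.4169 × 0.4497 = 0.18748

0.187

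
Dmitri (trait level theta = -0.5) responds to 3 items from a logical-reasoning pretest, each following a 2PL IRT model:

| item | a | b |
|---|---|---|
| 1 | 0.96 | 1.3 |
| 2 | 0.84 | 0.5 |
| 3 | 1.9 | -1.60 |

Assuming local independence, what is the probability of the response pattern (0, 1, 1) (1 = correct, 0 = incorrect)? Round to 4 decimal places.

P(theta) = 1 / (1 + exp(−a(theta − b)))
P_1 = 1/(1+e^{1.7280}) = 0.1508
P_2 = 1/(1+e^{0.8400}) = 0.3015
P_3 = 1/(1+e^{-2.0900}) = 0.8899
L = (1−P_1) × P_2 × P_3 = 0.8492 × 0.3015 × 0.8899 = 0.22787

0.2279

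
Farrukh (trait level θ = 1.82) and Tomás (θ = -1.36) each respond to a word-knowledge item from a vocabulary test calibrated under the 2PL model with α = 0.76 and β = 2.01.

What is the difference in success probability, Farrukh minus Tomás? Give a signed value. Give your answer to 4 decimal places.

P(θ) = 1 / (1 + exp(−α(θ − β)))
P(Farrukh) = 0.4640  [exponent -0.1444]
P(Tomás) = 0.0717  [exponent -2.5612]
Difference = 0.4640 − 0.0717 = 0.3923

0.3923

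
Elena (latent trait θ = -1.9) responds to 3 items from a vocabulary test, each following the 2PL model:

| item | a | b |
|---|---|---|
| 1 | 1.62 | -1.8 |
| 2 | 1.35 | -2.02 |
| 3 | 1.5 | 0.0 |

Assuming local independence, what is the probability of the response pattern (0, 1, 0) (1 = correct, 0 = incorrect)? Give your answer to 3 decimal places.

0.276

P(θ) = 1 / (1 + exp(−a(θ − b)))
P_1 = 1/(1+e^{0.1620}) = 0.4596
P_2 = 1/(1+e^{-0.1620}) = 0.5404
P_3 = 1/(1+e^{2.8500}) = 0.0547
L = (1−P_1) × P_2 × (1−P_3) = 0.5404 × 0.5404 × 0.9453 = 0.27608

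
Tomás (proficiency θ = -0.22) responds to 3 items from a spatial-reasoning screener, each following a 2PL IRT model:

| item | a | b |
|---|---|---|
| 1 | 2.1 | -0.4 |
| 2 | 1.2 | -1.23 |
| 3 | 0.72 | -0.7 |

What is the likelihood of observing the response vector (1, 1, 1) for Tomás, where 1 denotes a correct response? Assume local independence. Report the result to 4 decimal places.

0.2678

P(θ) = 1 / (1 + exp(−a(θ − b)))
P_1 = 1/(1+e^{-0.3780}) = 0.5934
P_2 = 1/(1+e^{-1.2120}) = 0.7707
P_3 = 1/(1+e^{-0.3456}) = 0.5856
L = P_1 × P_2 × P_3 = 0.5934 × 0.7707 × 0.5856 = 0.26777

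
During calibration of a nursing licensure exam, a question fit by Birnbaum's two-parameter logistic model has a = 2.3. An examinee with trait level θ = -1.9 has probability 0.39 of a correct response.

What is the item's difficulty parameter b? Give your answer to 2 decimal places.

P(θ) = 1 / (1 + exp(−a(θ − b)))
logit(0.39) = ln(0.39/0.61) = -0.4473
b = θ − logit/(a) = -1.9 − (-0.4473)/2.3000 = -1.7055

-1.71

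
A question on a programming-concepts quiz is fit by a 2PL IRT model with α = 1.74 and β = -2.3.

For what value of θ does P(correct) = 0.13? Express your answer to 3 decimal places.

P(θ) = 1 / (1 + exp(−α(θ − β)))
logit = ln(0.1300/0.8700) = -1.9010
θ = β + logit/(α) = -2.3 + (-1.9010)/1.7400 = -3.3925

-3.393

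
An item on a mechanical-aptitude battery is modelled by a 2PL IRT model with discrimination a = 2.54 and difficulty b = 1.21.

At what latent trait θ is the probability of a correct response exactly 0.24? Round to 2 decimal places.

P(θ) = 1 / (1 + exp(−a(θ − b)))
logit = ln(0.2400/0.7600) = -1.1527
θ = b + logit/(a) = 1.21 + (-1.1527)/2.5400 = 0.7562

0.76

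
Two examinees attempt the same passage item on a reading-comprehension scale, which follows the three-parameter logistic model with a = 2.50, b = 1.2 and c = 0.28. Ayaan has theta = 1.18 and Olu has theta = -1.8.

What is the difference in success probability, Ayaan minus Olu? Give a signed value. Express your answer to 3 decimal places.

P(theta) = c + (1 − c) · 1 / (1 + exp(−a(theta − b)))
P(Ayaan) = 0.6310  [exponent -0.0500]
P(Olu) = 0.2804  [exponent -7.5000]
Difference = 0.6310 − 0.2804 = 0.3506

0.351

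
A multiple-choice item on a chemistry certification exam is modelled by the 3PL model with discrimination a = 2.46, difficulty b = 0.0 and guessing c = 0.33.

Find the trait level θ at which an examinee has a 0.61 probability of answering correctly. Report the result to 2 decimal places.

P(θ) = c + (1 − c) · 1 / (1 + exp(−a(θ − b)))
Remove guessing floor: (0.61 − 0.33)/(1 − 0.33) = 0.4179
logit = ln(0.4179/0.5821) = -0.3314
θ = b + logit/(a) = 0.0 + (-0.3314)/2.4600 = -0.1347

-0.13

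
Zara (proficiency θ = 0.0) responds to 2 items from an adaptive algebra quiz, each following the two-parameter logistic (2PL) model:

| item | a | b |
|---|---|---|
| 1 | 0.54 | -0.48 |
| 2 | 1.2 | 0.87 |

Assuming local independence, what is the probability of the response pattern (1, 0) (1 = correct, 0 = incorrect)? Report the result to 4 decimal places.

P(θ) = 1 / (1 + exp(−a(θ − b)))
P_1 = 1/(1+e^{-0.2592}) = 0.5644
P_2 = 1/(1+e^{1.0440}) = 0.2604
L = P_1 × (1−P_2) = 0.5644 × 0.7396 = 0.41747

0.4175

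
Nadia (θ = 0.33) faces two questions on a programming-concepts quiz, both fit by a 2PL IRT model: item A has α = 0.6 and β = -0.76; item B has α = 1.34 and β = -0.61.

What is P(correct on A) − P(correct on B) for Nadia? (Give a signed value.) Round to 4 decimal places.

-0.1210

P(θ) = 1 / (1 + exp(−α(θ − β)))
P_A = 0.6579
P_B = 0.7790
P_A − P_B = -0.1210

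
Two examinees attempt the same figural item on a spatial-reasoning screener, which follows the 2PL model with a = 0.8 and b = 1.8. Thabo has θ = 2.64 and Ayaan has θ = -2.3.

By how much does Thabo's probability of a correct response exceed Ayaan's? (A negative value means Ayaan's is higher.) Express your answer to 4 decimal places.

P(θ) = 1 / (1 + exp(−a(θ − b)))
P(Thabo) = 0.6620  [exponent 0.6720]
P(Ayaan) = 0.0363  [exponent -3.2800]
Difference = 0.6620 − 0.0363 = 0.6257

0.6257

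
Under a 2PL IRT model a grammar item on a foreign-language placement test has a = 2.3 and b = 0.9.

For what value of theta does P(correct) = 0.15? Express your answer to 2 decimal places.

P(theta) = 1 / (1 + exp(−a(theta − b)))
logit = ln(0.1500/0.8500) = -1.7346
theta = b + logit/(a) = 0.9 + (-1.7346)/2.3000 = 0.1458

0.15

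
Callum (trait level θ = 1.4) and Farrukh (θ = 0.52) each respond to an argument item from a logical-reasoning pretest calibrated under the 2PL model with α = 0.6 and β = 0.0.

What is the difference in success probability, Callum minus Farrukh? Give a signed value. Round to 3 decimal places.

0.121

P(θ) = 1 / (1 + exp(−α(θ − β)))
P(Callum) = 0.6985  [exponent 0.8400]
P(Farrukh) = 0.5774  [exponent 0.3120]
Difference = 0.6985 − 0.5774 = 0.1211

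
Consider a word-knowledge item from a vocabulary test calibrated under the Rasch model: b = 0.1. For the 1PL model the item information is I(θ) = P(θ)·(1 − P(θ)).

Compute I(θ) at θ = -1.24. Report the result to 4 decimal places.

P = 1/(1+e^{1.3400}) = 0.2075
P(1−P) = 0.2075 × 0.7925 = 0.1644
I = P(1−P) = 0.16445

0.1644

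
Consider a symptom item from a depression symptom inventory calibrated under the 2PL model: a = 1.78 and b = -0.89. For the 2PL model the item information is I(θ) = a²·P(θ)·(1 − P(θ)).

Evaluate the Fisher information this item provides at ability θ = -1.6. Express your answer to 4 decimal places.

P = 1/(1+e^{1.2638}) = 0.2203
P(1−P) = 0.2203 × 0.7797 = 0.1718
I = a² × P(1−P) = 1.78² × 0.1718 = 0.54427

0.5443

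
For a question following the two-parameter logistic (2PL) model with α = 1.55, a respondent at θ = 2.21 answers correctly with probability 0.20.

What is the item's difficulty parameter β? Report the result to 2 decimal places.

P(θ) = 1 / (1 + exp(−α(θ − β)))
logit(0.20) = ln(0.20/0.80) = -1.3863
β = θ − logit/(α) = 2.21 − (-1.3863)/1.5500 = 3.1044

3.10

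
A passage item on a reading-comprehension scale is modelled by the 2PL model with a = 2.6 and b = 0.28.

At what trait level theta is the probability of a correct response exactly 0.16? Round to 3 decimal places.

-0.358

P(theta) = 1 / (1 + exp(−a(theta − b)))
logit = ln(0.1600/0.8400) = -1.6582
theta = b + logit/(a) = 0.28 + (-1.6582)/2.6000 = -0.3578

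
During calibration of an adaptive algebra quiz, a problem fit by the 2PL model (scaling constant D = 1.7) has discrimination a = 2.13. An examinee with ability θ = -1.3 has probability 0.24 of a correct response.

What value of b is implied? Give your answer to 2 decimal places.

-0.98

P(θ) = 1 / (1 + exp(−D·a(θ − b)))
logit(0.24) = ln(0.24/0.76) = -1.1527
b = θ − logit/(1.7·a) = -1.3 − (-1.1527)/3.6210 = -0.9817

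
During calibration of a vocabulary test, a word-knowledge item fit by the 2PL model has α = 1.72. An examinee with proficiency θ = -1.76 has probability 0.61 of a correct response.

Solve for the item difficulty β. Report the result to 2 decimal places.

P(θ) = 1 / (1 + exp(−α(θ − β)))
logit(0.61) = ln(0.61/0.39) = 0.4473
β = θ − logit/(α) = -1.76 − 0.4473/1.7200 = -2.0201

-2.02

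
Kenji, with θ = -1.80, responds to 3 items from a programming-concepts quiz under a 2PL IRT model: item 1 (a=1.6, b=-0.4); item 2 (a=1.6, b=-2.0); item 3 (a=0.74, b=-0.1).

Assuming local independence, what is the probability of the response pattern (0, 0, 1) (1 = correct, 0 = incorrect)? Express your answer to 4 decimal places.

0.0841

P(θ) = 1 / (1 + exp(−a(θ − b)))
P_1 = 1/(1+e^{2.2400}) = 0.0962
P_2 = 1/(1+e^{-0.3200}) = 0.5793
P_3 = 1/(1+e^{1.2580}) = 0.2213
L = (1−P_1) × (1−P_2) × P_3 = 0.9038 × 0.4207 × 0.2213 = 0.08415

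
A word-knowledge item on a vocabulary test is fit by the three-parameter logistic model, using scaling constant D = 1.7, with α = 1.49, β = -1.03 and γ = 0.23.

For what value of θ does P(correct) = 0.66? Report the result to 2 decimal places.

-0.94

P(θ) = γ + (1 − γ) · 1 / (1 + exp(−D·α(θ − β)))
Remove guessing floor: (0.66 − 0.23)/(1 − 0.23) = 0.5584
logit = ln(0.5584/0.4416) = 0.2348
θ = β + logit/(1.7·α) = -1.03 + 0.2348/2.5330 = -0.9373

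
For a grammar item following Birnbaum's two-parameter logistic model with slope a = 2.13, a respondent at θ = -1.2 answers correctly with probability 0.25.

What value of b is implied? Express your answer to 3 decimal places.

P(θ) = 1 / (1 + exp(−a(θ − b)))
logit(0.25) = ln(0.25/0.75) = -1.0986
b = θ − logit/(a) = -1.2 − (-1.0986)/2.1300 = -0.6842

-0.684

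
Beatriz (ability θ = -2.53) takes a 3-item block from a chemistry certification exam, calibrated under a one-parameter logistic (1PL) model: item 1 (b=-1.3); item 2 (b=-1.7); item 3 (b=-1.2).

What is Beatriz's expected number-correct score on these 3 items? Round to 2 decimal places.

0.74

P(θ) = 1 / (1 + exp(−(θ − b)))
P_1 = 1/(1+e^{1.2300}) = 0.2262
P_2 = 1/(1+e^{0.8300}) = 0.3036
P_3 = 1/(1+e^{1.3300}) = 0.2092
E[score] = 0.2262 + 0.3036 + 0.2092 = 0.7390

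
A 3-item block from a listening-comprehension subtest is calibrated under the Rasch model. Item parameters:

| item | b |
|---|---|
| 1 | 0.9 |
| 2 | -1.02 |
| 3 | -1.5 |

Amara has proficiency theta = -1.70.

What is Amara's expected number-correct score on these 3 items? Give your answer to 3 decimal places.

0.856

P(theta) = 1 / (1 + exp(−(theta − b)))
P_1 = 1/(1+e^{2.6000}) = 0.0691
P_2 = 1/(1+e^{0.6800}) = 0.3363
P_3 = 1/(1+e^{0.2000}) = 0.4502
E[score] = 0.0691 + 0.3363 + 0.4502 = 0.8556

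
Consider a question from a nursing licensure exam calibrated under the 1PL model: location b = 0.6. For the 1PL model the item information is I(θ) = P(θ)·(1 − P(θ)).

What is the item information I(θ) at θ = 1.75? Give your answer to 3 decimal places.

0.183

P = 1/(1+e^{-1.1500}) = 0.7595
P(1−P) = 0.7595 × 0.2405 = 0.1827
I = P(1−P) = 0.18265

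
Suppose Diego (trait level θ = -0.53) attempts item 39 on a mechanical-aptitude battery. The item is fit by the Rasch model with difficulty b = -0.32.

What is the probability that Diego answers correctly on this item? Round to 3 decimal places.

0.448

P(θ) = 1 / (1 + exp(−(θ − b)))
Exponent: (-0.53 − (-0.32)) = -0.2100
1/(1 + e^{0.2100}) = 0.4477
P = 0.4477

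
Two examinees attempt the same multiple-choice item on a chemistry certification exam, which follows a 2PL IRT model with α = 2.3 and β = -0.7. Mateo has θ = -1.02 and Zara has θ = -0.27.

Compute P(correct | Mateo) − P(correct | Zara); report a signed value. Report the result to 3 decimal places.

P(θ) = 1 / (1 + exp(−α(θ − β)))
P(Mateo) = 0.3239  [exponent -0.7360]
P(Zara) = 0.7289  [exponent 0.9890]
Difference = 0.3239 − 0.7289 = -0.4050

-0.405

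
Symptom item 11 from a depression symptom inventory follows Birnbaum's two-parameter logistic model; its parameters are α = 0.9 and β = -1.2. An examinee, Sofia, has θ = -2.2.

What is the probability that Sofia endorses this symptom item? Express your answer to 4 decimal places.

P(θ) = 1 / (1 + exp(−α(θ − β)))
Exponent: 0.9 × (-2.2 − (-1.2)) = -0.9000
1/(1 + e^{0.9000}) = 0.2891

0.2891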